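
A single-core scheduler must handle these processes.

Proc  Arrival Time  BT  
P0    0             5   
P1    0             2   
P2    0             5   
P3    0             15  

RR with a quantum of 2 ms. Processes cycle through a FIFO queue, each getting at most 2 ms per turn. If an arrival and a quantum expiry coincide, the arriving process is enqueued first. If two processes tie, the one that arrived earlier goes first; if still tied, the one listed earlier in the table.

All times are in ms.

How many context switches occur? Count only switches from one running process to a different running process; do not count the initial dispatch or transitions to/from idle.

9

Timeline: | P0 0-2 | P1 2-4 | P2 4-6 | P3 6-8 | P0 8-10 | P2 10-12 | P3 12-14 | P0 14-15 | P2 15-16 | P3 16-27 |
Completion: P0=15  P1=4  P2=16  P3=27
Turnaround (C−A): P0=15  P1=4  P2=16  P3=27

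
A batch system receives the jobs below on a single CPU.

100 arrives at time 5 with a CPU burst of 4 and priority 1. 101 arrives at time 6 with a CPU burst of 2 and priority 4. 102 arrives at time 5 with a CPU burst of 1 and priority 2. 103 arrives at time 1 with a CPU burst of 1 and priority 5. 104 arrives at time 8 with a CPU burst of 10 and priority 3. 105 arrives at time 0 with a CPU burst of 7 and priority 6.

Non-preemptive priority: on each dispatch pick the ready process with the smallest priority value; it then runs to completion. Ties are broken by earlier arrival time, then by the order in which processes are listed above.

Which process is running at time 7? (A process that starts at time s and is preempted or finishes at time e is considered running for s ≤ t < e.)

100

Gantt: | 105 0-7 | 100 7-11 | 102 11-12 | 104 12-22 | 101 22-24 | 103 24-25 |
Completion: 100=11  101=24  102=12  103=25  104=22  105=7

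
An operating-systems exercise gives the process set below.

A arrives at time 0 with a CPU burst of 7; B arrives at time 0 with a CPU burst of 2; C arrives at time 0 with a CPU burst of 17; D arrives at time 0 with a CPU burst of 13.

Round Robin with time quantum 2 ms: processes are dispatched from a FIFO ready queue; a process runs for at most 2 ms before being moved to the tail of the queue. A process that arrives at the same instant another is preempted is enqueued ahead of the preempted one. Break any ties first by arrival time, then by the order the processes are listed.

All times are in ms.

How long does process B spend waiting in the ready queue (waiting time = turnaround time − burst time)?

2

Gantt: | A 0-2 | B 2-4 | C 4-6 | D 6-8 | A 8-10 | C 10-12 | D 12-14 | A 14-16 | C 16-18 | D 18-20 | A 20-21 | C 21-23 | D 23-25 | C 25-27 | D 27-29 | C 29-31 | D 31-33 | C 33-35 | D 35-36 | C 36-39 |
Completion: A=21  B=4  C=39  D=36
Turnaround (C−A): A=21  B=4  C=39  D=36
Waiting(B) = turnaround − burst = 4 − 2 = 2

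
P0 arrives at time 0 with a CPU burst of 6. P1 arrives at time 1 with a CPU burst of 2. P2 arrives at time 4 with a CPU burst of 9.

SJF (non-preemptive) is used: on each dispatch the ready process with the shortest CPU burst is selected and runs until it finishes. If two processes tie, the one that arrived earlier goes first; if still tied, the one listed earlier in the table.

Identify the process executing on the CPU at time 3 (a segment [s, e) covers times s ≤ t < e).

Timeline: | P0 0-6 | P1 6-8 | P2 8-17 |
Completion: P0=6  P1=8  P2=17

P0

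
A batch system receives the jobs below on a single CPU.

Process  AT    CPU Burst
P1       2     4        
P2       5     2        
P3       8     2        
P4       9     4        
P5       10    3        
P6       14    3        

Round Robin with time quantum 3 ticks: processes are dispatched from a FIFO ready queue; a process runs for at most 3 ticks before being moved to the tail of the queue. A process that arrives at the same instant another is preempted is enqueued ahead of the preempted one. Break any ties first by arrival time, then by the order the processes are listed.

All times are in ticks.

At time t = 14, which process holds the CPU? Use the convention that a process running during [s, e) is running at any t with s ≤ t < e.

Schedule: | idle 0-2 | P1 2-5 | P2 5-7 | P1 7-8 | P3 8-10 | P4 10-13 | P5 13-16 | P4 16-17 | P6 17-20 |
Completion: P1=8  P2=7  P3=10  P4=17  P5=16  P6=20

P5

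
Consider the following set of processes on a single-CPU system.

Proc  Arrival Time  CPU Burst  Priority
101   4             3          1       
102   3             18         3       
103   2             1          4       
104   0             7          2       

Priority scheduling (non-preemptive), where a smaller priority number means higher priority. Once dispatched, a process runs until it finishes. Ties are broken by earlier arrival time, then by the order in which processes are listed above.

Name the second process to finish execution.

Schedule: | 104 0-7 | 101 7-10 | 102 10-28 | 103 28-29 |
Completion: 101=10  102=28  103=29  104=7
Finish order: 104 → 101 → 102 → 103

101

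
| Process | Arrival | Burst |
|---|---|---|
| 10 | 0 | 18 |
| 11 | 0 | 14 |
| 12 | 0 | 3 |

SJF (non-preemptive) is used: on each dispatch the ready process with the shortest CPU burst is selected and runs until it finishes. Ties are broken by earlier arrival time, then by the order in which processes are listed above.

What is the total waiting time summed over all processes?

Schedule: | 12 0-3 | 11 3-17 | 10 17-35 |
Completion: 10=35  11=17  12=3
Turnaround (C−A): 10=35  11=17  12=3
Waiting = turnaround − burst: 10=17, 11=3, 12=0
Total waiting = 17 + 3 + 0 = 20

20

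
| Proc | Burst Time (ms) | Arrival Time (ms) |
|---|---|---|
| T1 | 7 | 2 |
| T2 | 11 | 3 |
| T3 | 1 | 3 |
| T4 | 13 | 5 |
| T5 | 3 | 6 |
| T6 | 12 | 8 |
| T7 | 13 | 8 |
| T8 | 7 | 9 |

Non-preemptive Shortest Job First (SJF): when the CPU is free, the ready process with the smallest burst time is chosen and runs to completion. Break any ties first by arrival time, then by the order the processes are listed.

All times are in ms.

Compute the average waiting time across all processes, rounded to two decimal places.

Timeline: | idle 0-2 | T1 2-9 | T3 9-10 | T5 10-13 | T8 13-20 | T2 20-31 | T6 31-43 | T4 43-56 | T7 56-69 |
Completion: T1=9  T2=31  T3=10  T4=56  T5=13  T6=43  T7=69  T8=20
Waiting times: T1=0, T2=17, T3=6, T4=38, T5=4, T6=23, T7=48, T8=4
Average waiting = (0+17+6+38+4+23+48+4) / 8 = 140/8 = 17.50

17.50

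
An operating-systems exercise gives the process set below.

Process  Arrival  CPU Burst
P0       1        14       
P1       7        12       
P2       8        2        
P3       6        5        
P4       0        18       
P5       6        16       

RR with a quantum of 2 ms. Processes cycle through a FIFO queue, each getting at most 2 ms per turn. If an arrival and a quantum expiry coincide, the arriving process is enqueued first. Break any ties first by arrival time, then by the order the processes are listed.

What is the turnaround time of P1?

Timeline: | P4 0-2 | P0 2-4 | P4 4-6 | P0 6-8 | P3 8-10 | P5 10-12 | P4 12-14 | P1 14-16 | P2 16-18 | P0 18-20 | P3 20-22 | P5 22-24 | P4 24-26 | P1 26-28 | P0 28-30 | P3 30-31 | P5 31-33 | P4 33-35 | P1 35-37 | P0 37-39 | P5 39-41 | P4 41-43 | P1 43-45 | P0 45-47 | P5 47-49 | P4 49-51 | P1 51-53 | P0 53-55 | P5 55-57 | P4 57-59 | P1 59-61 | P5 61-63 | P4 63-65 | P5 65-67 |
Completion: P0=55  P1=61  P2=18  P3=31  P4=65  P5=67
Turnaround (C−A): P0=54  P1=54  P2=10  P3=25  P4=65  P5=61
Turnaround(P1) = completion − arrival = 61 − 7 = 54

54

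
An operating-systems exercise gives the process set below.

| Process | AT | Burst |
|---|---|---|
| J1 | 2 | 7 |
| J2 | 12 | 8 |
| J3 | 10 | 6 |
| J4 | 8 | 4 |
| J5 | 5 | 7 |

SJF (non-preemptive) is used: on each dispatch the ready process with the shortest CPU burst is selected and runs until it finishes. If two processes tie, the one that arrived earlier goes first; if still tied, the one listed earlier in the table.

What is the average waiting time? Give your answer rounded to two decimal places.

6.40

Timeline: | idle 0-2 | J1 2-9 | J4 9-13 | J3 13-19 | J5 19-26 | J2 26-34 |
Completion: J1=9  J2=34  J3=19  J4=13  J5=26
Waiting times: J1=0, J2=14, J3=3, J4=1, J5=14
Average waiting = (0+14+3+1+14) / 5 = 32/5 = 6.40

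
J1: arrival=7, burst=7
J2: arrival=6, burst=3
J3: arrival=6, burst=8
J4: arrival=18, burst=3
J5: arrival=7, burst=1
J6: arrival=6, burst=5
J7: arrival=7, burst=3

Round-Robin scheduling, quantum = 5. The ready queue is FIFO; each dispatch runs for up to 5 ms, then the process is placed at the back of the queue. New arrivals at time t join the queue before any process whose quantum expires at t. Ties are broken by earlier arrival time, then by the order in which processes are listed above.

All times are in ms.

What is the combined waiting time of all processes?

Schedule: | idle 0-6 | J2 6-9 | J3 9-14 | J6 14-19 | J1 19-24 | J5 24-25 | J7 25-28 | J3 28-31 | J4 31-34 | J1 34-36 |
Completion: J1=36  J2=9  J3=31  J4=34  J5=25  J6=19  J7=28
Waiting = turnaround − burst: J1=22, J2=0, J3=17, J4=13, J5=17, J6=8, J7=18
Total waiting = 22 + 0 + 17 + 13 + 17 + 8 + 18 = 95

95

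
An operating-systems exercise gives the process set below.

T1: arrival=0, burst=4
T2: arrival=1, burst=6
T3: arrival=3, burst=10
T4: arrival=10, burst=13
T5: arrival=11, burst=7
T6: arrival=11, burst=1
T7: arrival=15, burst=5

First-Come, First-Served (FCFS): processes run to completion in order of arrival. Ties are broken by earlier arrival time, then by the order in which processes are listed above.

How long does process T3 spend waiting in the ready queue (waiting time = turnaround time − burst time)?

Gantt: | T1 0-4 | T2 4-10 | T3 10-20 | T4 20-33 | T5 33-40 | T6 40-41 | T7 41-46 |
Completion: T1=4  T2=10  T3=20  T4=33  T5=40  T6=41  T7=46
Turnaround (C−A): T1=4  T2=9  T3=17  T4=23  T5=29  T6=30  T7=31
Waiting(T3) = turnaround − burst = 17 − 10 = 7

7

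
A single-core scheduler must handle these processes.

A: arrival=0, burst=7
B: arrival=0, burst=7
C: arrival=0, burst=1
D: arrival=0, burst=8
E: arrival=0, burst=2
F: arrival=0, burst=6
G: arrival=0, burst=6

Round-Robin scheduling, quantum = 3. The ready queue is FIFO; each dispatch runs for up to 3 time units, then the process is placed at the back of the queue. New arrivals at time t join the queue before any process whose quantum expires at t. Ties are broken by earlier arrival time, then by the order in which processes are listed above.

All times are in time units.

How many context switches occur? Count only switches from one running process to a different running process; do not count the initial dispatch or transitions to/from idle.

14

Schedule: | A 0-3 | B 3-6 | C 6-7 | D 7-10 | E 10-12 | F 12-15 | G 15-18 | A 18-21 | B 21-24 | D 24-27 | F 27-30 | G 30-33 | A 33-34 | B 34-35 | D 35-37 |
Completion: A=34  B=35  C=7  D=37  E=12  F=30  G=33
Turnaround (C−A): A=34  B=35  C=7  D=37  E=12  F=30  G=33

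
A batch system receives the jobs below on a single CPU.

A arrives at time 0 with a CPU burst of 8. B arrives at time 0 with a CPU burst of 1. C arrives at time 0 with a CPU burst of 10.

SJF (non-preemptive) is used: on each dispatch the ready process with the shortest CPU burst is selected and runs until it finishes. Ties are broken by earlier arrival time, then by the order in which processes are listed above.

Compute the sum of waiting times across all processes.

10

Timeline: | B 0-1 | A 1-9 | C 9-19 |
Completion: A=9  B=1  C=19
Waiting = turnaround − burst: A=1, B=0, C=9
Total waiting = 1 + 0 + 9 = 10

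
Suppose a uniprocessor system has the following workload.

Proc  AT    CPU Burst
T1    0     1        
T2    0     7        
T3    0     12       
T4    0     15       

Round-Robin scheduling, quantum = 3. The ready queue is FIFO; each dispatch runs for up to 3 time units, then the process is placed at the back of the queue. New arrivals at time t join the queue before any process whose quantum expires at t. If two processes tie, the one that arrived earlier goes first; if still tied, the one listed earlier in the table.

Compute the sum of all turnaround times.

85

Gantt: | T1 0-1 | T2 1-4 | T3 4-7 | T4 7-10 | T2 10-13 | T3 13-16 | T4 16-19 | T2 19-20 | T3 20-23 | T4 23-26 | T3 26-29 | T4 29-35 |
Completion: T1=1  T2=20  T3=29  T4=35
Turnaround (C−A): T1=1  T2=20  T3=29  T4=35
Turnaround = completion − arrival: T1=1, T2=20, T3=29, T4=35
Total turnaround = 1 + 20 + 29 + 35 = 85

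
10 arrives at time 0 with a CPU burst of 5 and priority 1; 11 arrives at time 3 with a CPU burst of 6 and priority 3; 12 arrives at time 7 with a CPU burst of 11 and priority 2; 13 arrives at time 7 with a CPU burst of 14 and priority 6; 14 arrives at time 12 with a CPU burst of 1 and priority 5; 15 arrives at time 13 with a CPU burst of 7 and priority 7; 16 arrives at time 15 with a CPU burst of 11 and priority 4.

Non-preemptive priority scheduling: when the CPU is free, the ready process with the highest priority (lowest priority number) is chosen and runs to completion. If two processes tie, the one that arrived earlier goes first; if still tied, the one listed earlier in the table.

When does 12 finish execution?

22

Timeline: | 10 0-5 | 11 5-11 | 12 11-22 | 16 22-33 | 14 33-34 | 13 34-48 | 15 48-55 |
Completion: 10=5  11=11  12=22  13=48  14=34  15=55  16=33
Turnaround (C−A): 10=5  11=8  12=15  13=41  14=22  15=42  16=18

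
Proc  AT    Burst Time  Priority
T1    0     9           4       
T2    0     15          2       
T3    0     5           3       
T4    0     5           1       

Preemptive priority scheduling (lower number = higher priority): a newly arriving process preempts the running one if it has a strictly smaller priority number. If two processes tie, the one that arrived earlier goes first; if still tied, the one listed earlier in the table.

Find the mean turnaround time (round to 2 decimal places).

21.00

Gantt: | T4 0-5 | T2 5-20 | T3 20-25 | T1 25-34 |
Completion: T1=34  T2=20  T3=25  T4=5
Turnaround (C−A): T1=34  T2=20  T3=25  T4=5
Turnaround times: T1=34, T2=20, T3=25, T4=5
Average turnaround = (34+20+25+5) / 4 = 84/4 = 21.00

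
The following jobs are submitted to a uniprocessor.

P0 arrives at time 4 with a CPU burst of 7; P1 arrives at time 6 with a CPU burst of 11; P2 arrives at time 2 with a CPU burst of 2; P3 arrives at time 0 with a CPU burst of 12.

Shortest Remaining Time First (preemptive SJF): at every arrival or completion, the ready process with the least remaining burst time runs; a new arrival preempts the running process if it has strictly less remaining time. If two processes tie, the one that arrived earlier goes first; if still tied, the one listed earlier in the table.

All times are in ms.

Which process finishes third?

P3

Gantt: | P3 0-2 | P2 2-4 | P0 4-11 | P3 11-21 | P1 21-32 |
Completion: P0=11  P1=32  P2=4  P3=21
Turnaround (C−A): P0=7  P1=26  P2=2  P3=21
Finish order: P2 → P0 → P3 → P1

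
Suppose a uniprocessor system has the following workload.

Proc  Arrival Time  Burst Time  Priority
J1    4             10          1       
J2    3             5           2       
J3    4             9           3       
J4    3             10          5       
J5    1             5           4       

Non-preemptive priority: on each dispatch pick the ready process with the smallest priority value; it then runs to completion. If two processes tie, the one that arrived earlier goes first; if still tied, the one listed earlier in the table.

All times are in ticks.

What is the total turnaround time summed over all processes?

98

Schedule: | idle 0-1 | J5 1-6 | J1 6-16 | J2 16-21 | J3 21-30 | J4 30-40 |
Completion: J1=16  J2=21  J3=30  J4=40  J5=6
Turnaround = completion − arrival: J1=12, J2=18, J3=26, J4=37, J5=5
Total turnaround = 12 + 18 + 26 + 37 + 5 = 98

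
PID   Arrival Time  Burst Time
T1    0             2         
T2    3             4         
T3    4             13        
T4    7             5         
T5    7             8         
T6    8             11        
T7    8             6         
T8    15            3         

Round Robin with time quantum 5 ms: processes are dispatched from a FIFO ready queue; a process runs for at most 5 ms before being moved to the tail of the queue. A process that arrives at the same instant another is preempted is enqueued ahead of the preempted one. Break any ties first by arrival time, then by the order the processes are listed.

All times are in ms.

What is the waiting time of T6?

Timeline: | T1 0-2 | idle 2-3 | T2 3-7 | T3 7-12 | T4 12-17 | T5 17-22 | T6 22-27 | T7 27-32 | T3 32-37 | T8 37-40 | T5 40-43 | T6 43-48 | T7 48-49 | T3 49-52 | T6 52-53 |
Completion: T1=2  T2=7  T3=52  T4=17  T5=43  T6=53  T7=49  T8=40
Waiting(T6) = turnaround − burst = 45 − 11 = 34

34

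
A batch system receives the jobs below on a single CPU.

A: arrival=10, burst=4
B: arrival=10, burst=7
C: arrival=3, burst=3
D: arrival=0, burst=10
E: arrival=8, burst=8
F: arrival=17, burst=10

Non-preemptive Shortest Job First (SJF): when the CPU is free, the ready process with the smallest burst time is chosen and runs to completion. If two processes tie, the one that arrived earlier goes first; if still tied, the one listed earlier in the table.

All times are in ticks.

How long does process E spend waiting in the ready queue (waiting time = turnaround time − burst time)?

Schedule: | D 0-10 | C 10-13 | A 13-17 | B 17-24 | E 24-32 | F 32-42 |
Completion: A=17  B=24  C=13  D=10  E=32  F=42
Waiting(E) = turnaround − burst = 24 − 8 = 16

16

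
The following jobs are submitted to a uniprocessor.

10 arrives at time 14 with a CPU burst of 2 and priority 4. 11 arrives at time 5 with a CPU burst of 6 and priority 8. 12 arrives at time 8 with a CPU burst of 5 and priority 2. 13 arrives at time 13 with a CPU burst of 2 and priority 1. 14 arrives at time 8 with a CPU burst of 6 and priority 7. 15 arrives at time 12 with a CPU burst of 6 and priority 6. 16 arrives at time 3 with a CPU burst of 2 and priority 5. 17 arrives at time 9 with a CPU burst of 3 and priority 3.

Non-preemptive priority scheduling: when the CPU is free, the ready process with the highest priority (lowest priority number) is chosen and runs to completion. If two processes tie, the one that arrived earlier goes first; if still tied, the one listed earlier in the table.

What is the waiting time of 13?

3

Timeline: | idle 0-3 | 16 3-5 | 11 5-11 | 12 11-16 | 13 16-18 | 17 18-21 | 10 21-23 | 15 23-29 | 14 29-35 |
Completion: 10=23  11=11  12=16  13=18  14=35  15=29  16=5  17=21
Turnaround (C−A): 10=9  11=6  12=8  13=5  14=27  15=17  16=2  17=12
Waiting(13) = turnaround − burst = 5 − 2 = 3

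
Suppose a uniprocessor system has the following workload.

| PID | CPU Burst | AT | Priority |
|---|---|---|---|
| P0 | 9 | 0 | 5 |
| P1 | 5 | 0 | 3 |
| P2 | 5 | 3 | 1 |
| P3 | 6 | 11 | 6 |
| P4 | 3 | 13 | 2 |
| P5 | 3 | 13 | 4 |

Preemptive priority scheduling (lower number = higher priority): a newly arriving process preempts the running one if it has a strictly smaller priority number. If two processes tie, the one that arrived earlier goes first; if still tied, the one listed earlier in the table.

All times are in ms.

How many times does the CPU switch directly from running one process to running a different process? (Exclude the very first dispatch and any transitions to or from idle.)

7

Gantt: | P1 0-3 | P2 3-8 | P1 8-10 | P0 10-13 | P4 13-16 | P5 16-19 | P0 19-25 | P3 25-31 |
Completion: P0=25  P1=10  P2=8  P3=31  P4=16  P5=19
Turnaround (C−A): P0=25  P1=10  P2=5  P3=20  P4=3  P5=6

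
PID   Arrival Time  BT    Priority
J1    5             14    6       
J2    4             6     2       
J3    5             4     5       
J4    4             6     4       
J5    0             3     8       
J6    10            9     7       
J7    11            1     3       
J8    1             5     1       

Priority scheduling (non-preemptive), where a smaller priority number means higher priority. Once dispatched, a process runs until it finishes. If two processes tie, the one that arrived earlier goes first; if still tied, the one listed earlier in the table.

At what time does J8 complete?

8

Timeline: | J5 0-3 | J8 3-8 | J2 8-14 | J7 14-15 | J4 15-21 | J3 21-25 | J1 25-39 | J6 39-48 |
Completion: J1=39  J2=14  J3=25  J4=21  J5=3  J6=48  J7=15  J8=8
Turnaround (C−A): J1=34  J2=10  J3=20  J4=17  J5=3  J6=38  J7=4  J8=7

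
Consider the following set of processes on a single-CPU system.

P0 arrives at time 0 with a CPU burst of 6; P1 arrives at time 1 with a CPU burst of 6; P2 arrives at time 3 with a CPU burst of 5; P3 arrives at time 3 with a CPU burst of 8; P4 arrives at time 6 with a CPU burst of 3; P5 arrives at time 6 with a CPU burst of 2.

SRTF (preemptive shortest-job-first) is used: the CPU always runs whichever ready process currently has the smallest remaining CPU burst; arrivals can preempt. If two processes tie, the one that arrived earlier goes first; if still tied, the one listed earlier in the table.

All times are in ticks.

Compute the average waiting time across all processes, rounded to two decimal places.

7.33

Schedule: | P0 0-6 | P5 6-8 | P4 8-11 | P2 11-16 | P1 16-22 | P3 22-30 |
Completion: P0=6  P1=22  P2=16  P3=30  P4=11  P5=8
Waiting times: P0=0, P1=15, P2=8, P3=19, P4=2, P5=0
Average waiting = (0+15+8+19+2+0) / 6 = 44/6 = 7.33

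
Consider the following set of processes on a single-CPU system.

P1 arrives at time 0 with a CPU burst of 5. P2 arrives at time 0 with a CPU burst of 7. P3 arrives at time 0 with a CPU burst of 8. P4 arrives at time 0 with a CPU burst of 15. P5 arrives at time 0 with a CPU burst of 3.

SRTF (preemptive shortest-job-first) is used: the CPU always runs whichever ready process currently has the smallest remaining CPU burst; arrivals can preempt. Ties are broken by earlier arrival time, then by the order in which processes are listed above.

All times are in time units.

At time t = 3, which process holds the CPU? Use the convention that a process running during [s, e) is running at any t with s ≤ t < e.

P1

Gantt: | P5 0-3 | P1 3-8 | P2 8-15 | P3 15-23 | P4 23-38 |
Completion: P1=8  P2=15  P3=23  P4=38  P5=3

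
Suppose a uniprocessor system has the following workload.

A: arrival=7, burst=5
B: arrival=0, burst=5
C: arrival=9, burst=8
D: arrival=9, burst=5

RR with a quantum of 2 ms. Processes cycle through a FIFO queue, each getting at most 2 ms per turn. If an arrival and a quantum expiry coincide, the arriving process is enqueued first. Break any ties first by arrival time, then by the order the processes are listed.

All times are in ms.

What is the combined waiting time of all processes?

Timeline: | B 0-5 | idle 5-7 | A 7-9 | C 9-11 | D 11-13 | A 13-15 | C 15-17 | D 17-19 | A 19-20 | C 20-22 | D 22-23 | C 23-25 |
Completion: A=20  B=5  C=25  D=23
Waiting = turnaround − burst: A=8, B=0, C=8, D=9
Total waiting = 8 + 0 + 8 + 9 = 25

25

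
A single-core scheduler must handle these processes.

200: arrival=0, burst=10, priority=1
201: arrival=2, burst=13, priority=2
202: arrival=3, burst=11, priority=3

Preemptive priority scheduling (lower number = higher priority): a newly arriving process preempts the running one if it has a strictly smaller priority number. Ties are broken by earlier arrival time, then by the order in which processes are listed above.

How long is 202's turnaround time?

31

Timeline: | 200 0-10 | 201 10-23 | 202 23-34 |
Completion: 200=10  201=23  202=34
Turnaround (C−A): 200=10  201=21  202=31
Turnaround(202) = completion − arrival = 34 − 3 = 31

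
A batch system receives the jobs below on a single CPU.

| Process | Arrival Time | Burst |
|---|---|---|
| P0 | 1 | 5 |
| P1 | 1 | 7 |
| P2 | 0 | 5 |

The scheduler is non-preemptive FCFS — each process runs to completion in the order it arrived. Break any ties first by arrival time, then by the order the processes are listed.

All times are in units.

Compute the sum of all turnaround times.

30

Schedule: | P2 0-5 | P0 5-10 | P1 10-17 |
Completion: P0=10  P1=17  P2=5
Turnaround = completion − arrival: P0=9, P1=16, P2=5
Total turnaround = 9 + 16 + 5 = 30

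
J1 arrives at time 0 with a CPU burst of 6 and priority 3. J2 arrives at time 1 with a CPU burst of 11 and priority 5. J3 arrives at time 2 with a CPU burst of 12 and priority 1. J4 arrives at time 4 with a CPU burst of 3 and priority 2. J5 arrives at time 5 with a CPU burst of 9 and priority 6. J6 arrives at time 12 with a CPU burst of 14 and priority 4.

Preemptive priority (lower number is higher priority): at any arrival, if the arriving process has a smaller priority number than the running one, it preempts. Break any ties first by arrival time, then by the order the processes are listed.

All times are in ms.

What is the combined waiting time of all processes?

109

Schedule: | J1 0-2 | J3 2-14 | J4 14-17 | J1 17-21 | J6 21-35 | J2 35-46 | J5 46-55 |
Completion: J1=21  J2=46  J3=14  J4=17  J5=55  J6=35
Turnaround (C−A): J1=21  J2=45  J3=12  J4=13  J5=50  J6=23
Waiting = turnaround − burst: J1=15, J2=34, J3=0, J4=10, J5=41, J6=9
Total waiting = 15 + 34 + 0 + 10 + 41 + 9 = 109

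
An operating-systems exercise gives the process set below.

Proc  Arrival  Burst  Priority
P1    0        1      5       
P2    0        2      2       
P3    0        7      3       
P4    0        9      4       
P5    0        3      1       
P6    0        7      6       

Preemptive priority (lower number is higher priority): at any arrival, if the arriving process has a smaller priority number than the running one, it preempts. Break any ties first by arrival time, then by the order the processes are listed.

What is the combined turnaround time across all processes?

Gantt: | P5 0-3 | P2 3-5 | P3 5-12 | P4 12-21 | P1 21-22 | P6 22-29 |
Completion: P1=22  P2=5  P3=12  P4=21  P5=3  P6=29
Turnaround = completion − arrival: P1=22, P2=5, P3=12, P4=21, P5=3, P6=29
Total turnaround = 22 + 5 + 12 + 21 + 3 + 29 = 92

92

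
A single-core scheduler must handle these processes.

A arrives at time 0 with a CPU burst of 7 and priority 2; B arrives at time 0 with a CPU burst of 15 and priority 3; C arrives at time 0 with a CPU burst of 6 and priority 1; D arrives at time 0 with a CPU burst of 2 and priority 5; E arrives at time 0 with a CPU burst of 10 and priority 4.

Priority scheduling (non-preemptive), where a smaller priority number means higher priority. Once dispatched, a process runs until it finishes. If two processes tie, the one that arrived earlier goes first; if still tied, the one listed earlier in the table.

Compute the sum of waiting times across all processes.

85

Timeline: | C 0-6 | A 6-13 | B 13-28 | E 28-38 | D 38-40 |
Completion: A=13  B=28  C=6  D=40  E=38
Waiting = turnaround − burst: A=6, B=13, C=0, D=38, E=28
Total waiting = 6 + 13 + 0 + 38 + 28 = 85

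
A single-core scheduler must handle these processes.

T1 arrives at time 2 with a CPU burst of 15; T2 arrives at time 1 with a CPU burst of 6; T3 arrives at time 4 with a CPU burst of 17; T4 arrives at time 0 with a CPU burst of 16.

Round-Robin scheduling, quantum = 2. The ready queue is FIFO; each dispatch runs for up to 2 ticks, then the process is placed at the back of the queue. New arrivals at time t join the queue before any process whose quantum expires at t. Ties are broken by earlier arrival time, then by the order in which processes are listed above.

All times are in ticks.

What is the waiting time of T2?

Schedule: | T4 0-2 | T2 2-4 | T1 4-6 | T4 6-8 | T3 8-10 | T2 10-12 | T1 12-14 | T4 14-16 | T3 16-18 | T2 18-20 | T1 20-22 | T4 22-24 | T3 24-26 | T1 26-28 | T4 28-30 | T3 30-32 | T1 32-34 | T4 34-36 | T3 36-38 | T1 38-40 | T4 40-42 | T3 42-44 | T1 44-46 | T4 46-48 | T3 48-50 | T1 50-51 | T3 51-54 |
Completion: T1=51  T2=20  T3=54  T4=48
Turnaround (C−A): T1=49  T2=19  T3=50  T4=48
Waiting(T2) = turnaround − burst = 19 − 6 = 13

13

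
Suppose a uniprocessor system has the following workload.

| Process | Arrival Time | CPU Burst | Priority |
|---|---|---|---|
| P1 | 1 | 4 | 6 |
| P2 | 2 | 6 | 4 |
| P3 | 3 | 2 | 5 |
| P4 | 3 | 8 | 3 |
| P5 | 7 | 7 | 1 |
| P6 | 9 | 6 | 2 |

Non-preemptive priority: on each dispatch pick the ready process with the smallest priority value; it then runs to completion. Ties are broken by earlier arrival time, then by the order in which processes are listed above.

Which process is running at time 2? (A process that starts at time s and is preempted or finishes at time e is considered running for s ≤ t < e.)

P1

Timeline: | idle 0-1 | P1 1-5 | P4 5-13 | P5 13-20 | P6 20-26 | P2 26-32 | P3 32-34 |
Completion: P1=5  P2=32  P3=34  P4=13  P5=20  P6=26
Turnaround (C−A): P1=4  P2=30  P3=31  P4=10  P5=13  P6=17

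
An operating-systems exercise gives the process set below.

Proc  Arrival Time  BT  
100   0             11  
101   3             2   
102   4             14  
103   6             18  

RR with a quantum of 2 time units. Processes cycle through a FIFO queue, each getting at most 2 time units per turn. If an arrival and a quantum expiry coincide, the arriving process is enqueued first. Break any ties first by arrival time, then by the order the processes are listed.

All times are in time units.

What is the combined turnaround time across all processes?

104

Timeline: | 100 0-4 | 101 4-6 | 102 6-8 | 100 8-10 | 103 10-12 | 102 12-14 | 100 14-16 | 103 16-18 | 102 18-20 | 100 20-22 | 103 22-24 | 102 24-26 | 100 26-27 | 103 27-29 | 102 29-31 | 103 31-33 | 102 33-35 | 103 35-37 | 102 37-39 | 103 39-45 |
Completion: 100=27  101=6  102=39  103=45
Turnaround (C−A): 100=27  101=3  102=35  103=39
Turnaround = completion − arrival: 100=27, 101=3, 102=35, 103=39
Total turnaround = 27 + 3 + 35 + 39 = 104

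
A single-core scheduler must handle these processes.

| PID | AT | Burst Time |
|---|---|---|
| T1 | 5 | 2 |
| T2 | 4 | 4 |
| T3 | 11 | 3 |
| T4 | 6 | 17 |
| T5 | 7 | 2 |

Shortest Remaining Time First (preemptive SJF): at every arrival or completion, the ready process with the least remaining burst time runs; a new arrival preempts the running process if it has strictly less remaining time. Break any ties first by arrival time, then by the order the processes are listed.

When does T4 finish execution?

Timeline: | idle 0-4 | T2 4-5 | T1 5-7 | T5 7-9 | T2 9-12 | T3 12-15 | T4 15-32 |
Completion: T1=7  T2=12  T3=15  T4=32  T5=9
Turnaround (C−A): T1=2  T2=8  T3=4  T4=26  T5=2

32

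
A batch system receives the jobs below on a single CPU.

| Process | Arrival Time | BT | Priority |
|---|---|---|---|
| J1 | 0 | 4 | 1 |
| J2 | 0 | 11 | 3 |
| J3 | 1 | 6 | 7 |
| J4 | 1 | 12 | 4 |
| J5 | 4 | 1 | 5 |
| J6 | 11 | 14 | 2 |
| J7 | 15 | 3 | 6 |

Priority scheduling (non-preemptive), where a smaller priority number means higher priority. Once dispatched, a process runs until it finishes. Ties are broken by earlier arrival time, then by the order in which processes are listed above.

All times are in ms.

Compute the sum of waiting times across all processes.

144

Gantt: | J1 0-4 | J2 4-15 | J6 15-29 | J4 29-41 | J5 41-42 | J7 42-45 | J3 45-51 |
Completion: J1=4  J2=15  J3=51  J4=41  J5=42  J6=29  J7=45
Turnaround (C−A): J1=4  J2=15  J3=50  J4=40  J5=38  J6=18  J7=30
Waiting = turnaround − burst: J1=0, J2=4, J3=44, J4=28, J5=37, J6=4, J7=27
Total waiting = 0 + 4 + 44 + 28 + 37 + 4 + 27 = 144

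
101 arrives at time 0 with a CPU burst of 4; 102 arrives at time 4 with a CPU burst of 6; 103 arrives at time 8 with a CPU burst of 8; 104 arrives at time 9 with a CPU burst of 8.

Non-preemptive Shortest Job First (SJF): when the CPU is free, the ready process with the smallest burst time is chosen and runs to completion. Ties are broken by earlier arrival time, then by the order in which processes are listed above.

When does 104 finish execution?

26

Timeline: | 101 0-4 | 102 4-10 | 103 10-18 | 104 18-26 |
Completion: 101=4  102=10  103=18  104=26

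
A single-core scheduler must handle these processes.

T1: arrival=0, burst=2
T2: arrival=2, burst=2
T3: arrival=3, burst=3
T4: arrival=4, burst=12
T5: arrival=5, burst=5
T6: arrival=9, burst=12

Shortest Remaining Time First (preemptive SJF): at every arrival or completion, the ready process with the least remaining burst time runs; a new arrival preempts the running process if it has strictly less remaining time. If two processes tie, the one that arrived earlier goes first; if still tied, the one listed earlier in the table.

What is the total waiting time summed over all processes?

26

Timeline: | T1 0-2 | T2 2-4 | T3 4-7 | T5 7-12 | T4 12-24 | T6 24-36 |
Completion: T1=2  T2=4  T3=7  T4=24  T5=12  T6=36
Waiting = turnaround − burst: T1=0, T2=0, T3=1, T4=8, T5=2, T6=15
Total waiting = 0 + 0 + 1 + 8 + 2 + 15 = 26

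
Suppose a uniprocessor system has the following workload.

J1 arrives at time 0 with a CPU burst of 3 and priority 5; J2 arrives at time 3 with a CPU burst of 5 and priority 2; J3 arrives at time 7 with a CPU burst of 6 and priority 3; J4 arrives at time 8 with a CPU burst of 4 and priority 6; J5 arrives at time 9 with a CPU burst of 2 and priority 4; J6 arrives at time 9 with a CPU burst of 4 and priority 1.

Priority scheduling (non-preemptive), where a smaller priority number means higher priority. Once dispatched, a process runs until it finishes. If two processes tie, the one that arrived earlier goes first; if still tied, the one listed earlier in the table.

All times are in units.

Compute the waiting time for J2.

0

Timeline: | J1 0-3 | J2 3-8 | J3 8-14 | J6 14-18 | J5 18-20 | J4 20-24 |
Completion: J1=3  J2=8  J3=14  J4=24  J5=20  J6=18
Turnaround (C−A): J1=3  J2=5  J3=7  J4=16  J5=11  J6=9
Waiting(J2) = turnaround − burst = 5 − 5 = 0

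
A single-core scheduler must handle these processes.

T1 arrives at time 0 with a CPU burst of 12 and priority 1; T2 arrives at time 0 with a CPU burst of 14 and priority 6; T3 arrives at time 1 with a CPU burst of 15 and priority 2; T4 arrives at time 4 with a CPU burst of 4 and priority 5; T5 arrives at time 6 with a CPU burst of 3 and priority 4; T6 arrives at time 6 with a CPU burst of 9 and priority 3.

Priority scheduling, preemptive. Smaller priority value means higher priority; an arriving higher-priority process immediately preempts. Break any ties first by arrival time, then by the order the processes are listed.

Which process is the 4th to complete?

T5

Timeline: | T1 0-12 | T3 12-27 | T6 27-36 | T5 36-39 | T4 39-43 | T2 43-57 |
Completion: T1=12  T2=57  T3=27  T4=43  T5=39  T6=36
Finish order: T1 → T3 → T6 → T5 → T4 → T2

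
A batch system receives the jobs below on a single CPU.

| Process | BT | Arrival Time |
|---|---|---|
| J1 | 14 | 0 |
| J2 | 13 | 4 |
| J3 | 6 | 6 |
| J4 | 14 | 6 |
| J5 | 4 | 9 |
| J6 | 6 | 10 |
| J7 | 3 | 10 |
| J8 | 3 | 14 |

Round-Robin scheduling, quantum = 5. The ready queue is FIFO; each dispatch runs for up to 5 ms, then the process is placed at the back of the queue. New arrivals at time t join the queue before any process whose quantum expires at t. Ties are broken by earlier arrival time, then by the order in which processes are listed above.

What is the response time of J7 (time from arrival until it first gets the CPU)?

Schedule: | J1 0-5 | J2 5-10 | J1 10-15 | J3 15-20 | J4 20-25 | J5 25-29 | J6 29-34 | J7 34-37 | J2 37-42 | J8 42-45 | J1 45-49 | J3 49-50 | J4 50-55 | J6 55-56 | J2 56-59 | J4 59-63 |
Completion: J1=49  J2=59  J3=50  J4=63  J5=29  J6=56  J7=37  J8=45
Turnaround (C−A): J1=49  J2=55  J3=44  J4=57  J5=20  J6=46  J7=27  J8=31
Response(J7) = first start − arrival = 34 − 10 = 24

24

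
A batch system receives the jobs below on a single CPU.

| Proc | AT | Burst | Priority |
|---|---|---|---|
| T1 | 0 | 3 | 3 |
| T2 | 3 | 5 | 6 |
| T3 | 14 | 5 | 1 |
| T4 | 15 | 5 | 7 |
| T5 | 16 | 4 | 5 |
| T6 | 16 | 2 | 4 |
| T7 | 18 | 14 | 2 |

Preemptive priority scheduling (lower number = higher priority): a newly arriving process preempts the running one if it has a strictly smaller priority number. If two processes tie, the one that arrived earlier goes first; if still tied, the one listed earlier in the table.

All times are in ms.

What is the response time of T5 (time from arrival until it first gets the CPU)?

Schedule: | T1 0-3 | T2 3-8 | idle 8-14 | T3 14-19 | T7 19-33 | T6 33-35 | T5 35-39 | T4 39-44 |
Completion: T1=3  T2=8  T3=19  T4=44  T5=39  T6=35  T7=33
Turnaround (C−A): T1=3  T2=5  T3=5  T4=29  T5=23  T6=19  T7=15
Response(T5) = first start − arrival = 35 − 16 = 19

19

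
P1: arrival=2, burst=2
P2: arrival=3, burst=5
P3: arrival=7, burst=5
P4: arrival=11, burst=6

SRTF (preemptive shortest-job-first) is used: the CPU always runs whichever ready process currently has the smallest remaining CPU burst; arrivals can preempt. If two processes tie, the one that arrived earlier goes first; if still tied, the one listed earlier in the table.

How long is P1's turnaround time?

2

Gantt: | idle 0-2 | P1 2-4 | P2 4-9 | P3 9-14 | P4 14-20 |
Completion: P1=4  P2=9  P3=14  P4=20
Turnaround (C−A): P1=2  P2=6  P3=7  P4=9
Turnaround(P1) = completion − arrival = 4 − 2 = 2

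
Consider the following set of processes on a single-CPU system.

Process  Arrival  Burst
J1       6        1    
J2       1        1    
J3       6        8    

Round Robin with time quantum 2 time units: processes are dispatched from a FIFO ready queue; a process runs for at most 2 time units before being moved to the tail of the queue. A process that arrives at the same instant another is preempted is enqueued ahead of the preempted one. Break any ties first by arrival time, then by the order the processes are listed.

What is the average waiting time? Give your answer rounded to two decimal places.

0.33

Timeline: | idle 0-1 | J2 1-2 | idle 2-6 | J1 6-7 | J3 7-15 |
Completion: J1=7  J2=2  J3=15
Waiting times: J1=0, J2=0, J3=1
Average waiting = (0+0+1) / 3 = 1/3 = 0.33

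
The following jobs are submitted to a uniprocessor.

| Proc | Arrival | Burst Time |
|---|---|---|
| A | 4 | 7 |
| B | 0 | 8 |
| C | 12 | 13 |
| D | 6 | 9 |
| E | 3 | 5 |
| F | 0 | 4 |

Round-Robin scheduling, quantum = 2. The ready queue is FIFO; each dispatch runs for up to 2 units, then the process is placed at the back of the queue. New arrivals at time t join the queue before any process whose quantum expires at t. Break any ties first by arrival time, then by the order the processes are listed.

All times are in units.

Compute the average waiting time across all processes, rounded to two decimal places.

19.17

Gantt: | B 0-2 | F 2-4 | B 4-6 | E 6-8 | A 8-10 | F 10-12 | D 12-14 | B 14-16 | E 16-18 | A 18-20 | C 20-22 | D 22-24 | B 24-26 | E 26-27 | A 27-29 | C 29-31 | D 31-33 | A 33-34 | C 34-36 | D 36-38 | C 38-40 | D 40-41 | C 41-46 |
Completion: A=34  B=26  C=46  D=41  E=27  F=12
Turnaround (C−A): A=30  B=26  C=34  D=35  E=24  F=12
Waiting times: A=23, B=18, C=21, D=26, E=19, F=8
Average waiting = (23+18+21+26+19+8) / 6 = 115/6 = 19.17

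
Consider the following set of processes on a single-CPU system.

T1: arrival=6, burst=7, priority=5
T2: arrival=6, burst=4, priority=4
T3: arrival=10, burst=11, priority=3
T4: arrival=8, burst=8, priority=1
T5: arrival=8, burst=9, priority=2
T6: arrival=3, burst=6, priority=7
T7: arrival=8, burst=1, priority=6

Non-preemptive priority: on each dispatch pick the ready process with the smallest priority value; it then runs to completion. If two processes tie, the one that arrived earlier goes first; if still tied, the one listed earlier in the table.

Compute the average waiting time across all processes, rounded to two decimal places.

Timeline: | idle 0-3 | T6 3-9 | T4 9-17 | T5 17-26 | T3 26-37 | T2 37-41 | T1 41-48 | T7 48-49 |
Completion: T1=48  T2=41  T3=37  T4=17  T5=26  T6=9  T7=49
Turnaround (C−A): T1=42  T2=35  T3=27  T4=9  T5=18  T6=6  T7=41
Waiting times: T1=35, T2=31, T3=16, T4=1, T5=9, T6=0, T7=40
Average waiting = (35+31+16+1+9+0+40) / 7 = 132/7 = 18.86

18.86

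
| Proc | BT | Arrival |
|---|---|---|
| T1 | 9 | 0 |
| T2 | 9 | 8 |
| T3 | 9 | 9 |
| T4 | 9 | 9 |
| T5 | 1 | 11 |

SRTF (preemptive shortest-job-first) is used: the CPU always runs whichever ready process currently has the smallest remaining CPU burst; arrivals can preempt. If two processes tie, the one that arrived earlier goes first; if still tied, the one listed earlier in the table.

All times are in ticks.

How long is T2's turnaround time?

11

Gantt: | T1 0-9 | T2 9-11 | T5 11-12 | T2 12-19 | T3 19-28 | T4 28-37 |
Completion: T1=9  T2=19  T3=28  T4=37  T5=12
Turnaround (C−A): T1=9  T2=11  T3=19  T4=28  T5=1
Turnaround(T2) = completion − arrival = 19 − 8 = 11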